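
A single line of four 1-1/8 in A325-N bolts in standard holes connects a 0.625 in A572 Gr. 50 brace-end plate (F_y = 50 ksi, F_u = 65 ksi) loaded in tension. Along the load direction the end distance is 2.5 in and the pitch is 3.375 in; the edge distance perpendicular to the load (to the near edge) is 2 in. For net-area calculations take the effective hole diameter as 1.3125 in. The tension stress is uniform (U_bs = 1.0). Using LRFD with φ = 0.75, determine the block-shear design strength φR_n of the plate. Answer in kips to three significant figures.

Shear plane L_v = 2.5 + 3·3.375 = 12.62 in; A_gv = 12.62 × 0.625 = 7.891 in².
A_nv = (12.62 − 3.5·1.3125) × 0.625 = 5.02 in².
A_nt = (2 − 0.5·1.3125) × 0.625 = 0.8398 in².
0.6 F_u A_nv = 195.8 kips; 0.6 F_y A_gv = 236.7 kips → shear rupture governs the shear term.
R_n = 195.8 + 1.0 × 65 × 0.8398 = 250.4 kips.
Design strength φR_n = 0.75 × 250.4 = 188 kips.

188 kips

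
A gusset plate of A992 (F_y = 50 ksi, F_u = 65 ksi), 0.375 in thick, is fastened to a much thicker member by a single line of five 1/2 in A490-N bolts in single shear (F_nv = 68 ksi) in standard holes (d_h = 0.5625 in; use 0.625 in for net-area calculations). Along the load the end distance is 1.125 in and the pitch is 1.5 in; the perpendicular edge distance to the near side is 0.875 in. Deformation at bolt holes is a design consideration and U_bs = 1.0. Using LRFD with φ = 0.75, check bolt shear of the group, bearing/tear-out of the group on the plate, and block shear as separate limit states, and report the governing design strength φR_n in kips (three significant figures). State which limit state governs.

50.1 kips (bolt shear governs)

Bolt shear: A_b = π·0.5²/4 = 0.1963 in²; R_n = 68 × 0.1963 × 5 × 1 = 66.76 kips → 0.75 × 66.76 = 50.1 kips.
Bearing: edge l_c = 0.8438, r_n = 24.68 kips; interior l_c = 0.9375, r_n = 27.42 kips; R_n = 24.68 + 4·27.42 = 134.4 kips → 101 kips.
Block shear: A_gv = 2.672, A_nv = 1.617, A_nt = 0.2109 in²; R_n = min(0.6F_uA_nv, 0.6F_yA_gv) + U_bs·F_u·A_nt = 76.78 kips → 57.6 kips.
Bolt shear governs: 50.1 kips.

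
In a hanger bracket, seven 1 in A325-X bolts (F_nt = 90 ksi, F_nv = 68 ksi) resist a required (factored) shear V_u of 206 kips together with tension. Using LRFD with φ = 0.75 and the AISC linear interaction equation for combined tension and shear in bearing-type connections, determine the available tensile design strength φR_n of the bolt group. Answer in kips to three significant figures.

A_b = π·1²/4 = 0.7854 in²; f_rv = 206 / (7 × 0.7854) = 37.47 ksi.
F'_nt = 1.3 F_nt − (F_nt / φF_nv) f_rv = 1.3·90 − (90/(0.75·68))·37.47 = 50.88 ksi, capped at F_nt → F'_nt = 50.88 ksi.
R_n = F'_nt · A_b · n = 50.88 × 0.7854 × 7 = 279.7 kips.
Design strength φR_n = 0.75 × 279.7 = 210 kips.

210 kips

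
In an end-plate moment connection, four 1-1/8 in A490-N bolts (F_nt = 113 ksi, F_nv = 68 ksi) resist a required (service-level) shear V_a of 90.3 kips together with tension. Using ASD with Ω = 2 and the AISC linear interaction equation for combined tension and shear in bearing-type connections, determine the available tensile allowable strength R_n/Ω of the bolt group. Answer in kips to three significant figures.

A_b = π·1.125²/4 = 0.994 in²; f_rv = 90.3 / (4 × 0.994) = 22.71 ksi.
F'_nt = 1.3 F_nt − (Ω F_nt / F_nv) f_rv = 1.3·113 − (2·113/68)·22.71 = 71.42 ksi, capped at F_nt → F'_nt = 71.42 ksi.
R_n = F'_nt · A_b · n = 71.42 × 0.994 × 4 = 284 kips.
Allowable strength R_n/Ω = 284 / 2 = 142 kips.

142 kips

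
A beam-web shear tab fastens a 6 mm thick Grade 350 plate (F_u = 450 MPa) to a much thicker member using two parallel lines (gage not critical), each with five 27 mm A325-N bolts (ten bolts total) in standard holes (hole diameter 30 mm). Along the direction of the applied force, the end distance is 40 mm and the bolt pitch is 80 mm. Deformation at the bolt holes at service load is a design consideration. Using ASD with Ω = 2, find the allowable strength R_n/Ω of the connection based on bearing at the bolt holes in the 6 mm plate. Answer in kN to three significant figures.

729 kN

Per bolt r_n = 1.2 l_c t F_u ≤ 2.4 d t F_u; upper limit = 2.4 × 27 × 6 × 450 / 1000 = 175 kN.
Edge bolt: l_c = 40 − 30/2 = 25 mm → 1.2 × 25 × 6 × 450 / 1000 = 81 → r_n = 81 kN.
Interior bolts: l_c = 80 − 30 = 50 mm → 1.2 × 50 × 6 × 450 / 1000 = 162 → r_n = 162 kN.
R_n = 2 × 81 + 8 × 162 = 1458 kN.
Allowable strength R_n/Ω = 1458 / 2 = 729 kN.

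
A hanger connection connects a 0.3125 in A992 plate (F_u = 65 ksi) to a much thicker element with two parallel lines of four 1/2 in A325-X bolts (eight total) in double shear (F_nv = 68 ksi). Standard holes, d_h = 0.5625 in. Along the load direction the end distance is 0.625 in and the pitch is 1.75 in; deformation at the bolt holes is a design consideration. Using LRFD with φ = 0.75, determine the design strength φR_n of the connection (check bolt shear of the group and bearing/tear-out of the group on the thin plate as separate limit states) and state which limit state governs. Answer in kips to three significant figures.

Bolt shear: A_b = π·0.5²/4 = 0.1963 in²; R_n = 68 × 0.1963 × 8 × 2 = 213.6 kips → 0.75 × 213.6 = 160 kips.
Bearing (1.2 l_c t F_u ≤ 2.4 d t F_u): upper limit = 2.4·0.5·0.3125·65 = 24.38 kips.
  Edge l_c = 0.625 − 0.5625/2 = 0.3438 → r_n = 8.379 kips; interior l_c = 1.75 − 0.5625 = 1.188 → r_n = 24.38 kips.
  R_n,bearing = 2·8.379 + 6·24.38 = 163 kips → 0.75 × 163 = 122 kips.
Bearing governs: 122 kips.

122 kips (bearing governs)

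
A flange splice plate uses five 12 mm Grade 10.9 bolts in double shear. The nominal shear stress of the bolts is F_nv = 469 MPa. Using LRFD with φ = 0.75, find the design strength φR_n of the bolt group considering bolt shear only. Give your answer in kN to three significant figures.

A_b = π × 12² / 4 = 113.1 mm².
R_n = F_nv · A_b · n · n_s = 469 × 113.1 × 5 × 2 / 1000 = 530.4 kN.
Design strength φR_n = 0.75 × 530.4 = 398 kN.

398 kN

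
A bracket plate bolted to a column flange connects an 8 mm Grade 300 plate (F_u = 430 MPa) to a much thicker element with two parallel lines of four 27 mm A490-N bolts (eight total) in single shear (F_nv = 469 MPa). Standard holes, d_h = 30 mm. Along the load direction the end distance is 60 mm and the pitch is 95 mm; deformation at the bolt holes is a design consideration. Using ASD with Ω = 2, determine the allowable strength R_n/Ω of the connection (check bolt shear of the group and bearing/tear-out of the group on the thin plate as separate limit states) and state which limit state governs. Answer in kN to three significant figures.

Bolt shear: A_b = π·27²/4 = 572.6 mm²; R_n = 469 × 572.6 × 8 × 1 / 1000 = 2148 kN → 2148 / 2 = 1070 kN.
Bearing (1.2 l_c t F_u ≤ 2.4 d t F_u): upper limit = 2.4·27·8·430 / 1000 = 222.9 kN.
  Edge l_c = 60 − 30/2 = 45 → r_n = 185.8 kN; interior l_c = 95 − 30 = 65 → r_n = 222.9 kN.
  R_n,bearing = 2·185.8 + 6·222.9 = 1709 kN → 1709 / 2 = 854 kN.
Bearing governs: 854 kN.

854 kN (bearing governs)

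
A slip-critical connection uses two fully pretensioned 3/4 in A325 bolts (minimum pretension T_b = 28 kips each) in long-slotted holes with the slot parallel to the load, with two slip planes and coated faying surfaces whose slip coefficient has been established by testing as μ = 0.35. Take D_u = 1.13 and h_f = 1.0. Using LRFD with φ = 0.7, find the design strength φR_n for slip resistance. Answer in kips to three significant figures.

R_n = μ · D_u · h_f · T_b · n_s · n_b = 0.35 × 1.13 × 1.0 × 28 × 2 × 2 = 44.3 kips.
Design strength φR_n = 0.7 × 44.3 = 31 kips.

31 kips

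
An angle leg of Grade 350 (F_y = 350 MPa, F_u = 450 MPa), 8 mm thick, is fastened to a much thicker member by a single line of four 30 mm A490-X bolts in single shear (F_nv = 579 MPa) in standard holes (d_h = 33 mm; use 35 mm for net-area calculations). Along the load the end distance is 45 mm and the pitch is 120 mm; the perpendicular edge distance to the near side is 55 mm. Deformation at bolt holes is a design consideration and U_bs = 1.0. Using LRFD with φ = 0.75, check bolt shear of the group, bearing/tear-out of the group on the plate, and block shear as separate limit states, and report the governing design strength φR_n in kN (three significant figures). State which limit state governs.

Bolt shear: A_b = π·30²/4 = 706.9 mm²; R_n = 579 × 706.9 × 4 × 1 / 1000 = 1637 kN → 0.75 × 1637 = 1230 kN.
Bearing: edge l_c = 28.5, r_n = 123.1 kN; interior l_c = 87, r_n = 259.2 kN; R_n = 123.1 + 3·259.2 = 900.7 kN → 676 kN.
Block shear: A_gv = 3240, A_nv = 2260, A_nt = 300 mm²; R_n = min(0.6F_uA_nv, 0.6F_yA_gv) + U_bs·F_u·A_nt = 745.2 kN → 559 kN.
Block shear governs: 559 kN.

559 kN (block shear governs)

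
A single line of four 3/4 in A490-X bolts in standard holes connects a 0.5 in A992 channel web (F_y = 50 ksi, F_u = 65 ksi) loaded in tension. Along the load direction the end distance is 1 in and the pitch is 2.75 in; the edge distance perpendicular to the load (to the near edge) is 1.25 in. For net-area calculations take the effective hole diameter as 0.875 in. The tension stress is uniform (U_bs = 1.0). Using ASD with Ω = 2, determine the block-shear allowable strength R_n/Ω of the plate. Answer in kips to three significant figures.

Shear plane L_v = 1 + 3·2.75 = 9.25 in; A_gv = 9.25 × 0.5 = 4.625 in².
A_nv = (9.25 − 3.5·0.875) × 0.5 = 3.094 in².
A_nt = (1.25 − 0.5·0.875) × 0.5 = 0.4062 in².
0.6 F_u A_nv = 120.7 kips; 0.6 F_y A_gv = 138.8 kips → shear rupture governs the shear term.
R_n = 120.7 + 1.0 × 65 × 0.4062 = 147.1 kips.
Allowable strength R_n/Ω = 147.1 / 2 = 73.5 kips.

73.5 kips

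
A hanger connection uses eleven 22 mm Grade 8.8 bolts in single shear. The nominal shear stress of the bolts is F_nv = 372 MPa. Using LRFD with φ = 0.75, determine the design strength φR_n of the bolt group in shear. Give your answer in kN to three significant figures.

A_b = π × 22² / 4 = 380.1 mm².
R_n = F_nv · A_b · n · n_s = 372 × 380.1 × 11 × 1 / 1000 = 1556 kN.
Design strength φR_n = 0.75 × 1556 = 1170 kN.

1170 kN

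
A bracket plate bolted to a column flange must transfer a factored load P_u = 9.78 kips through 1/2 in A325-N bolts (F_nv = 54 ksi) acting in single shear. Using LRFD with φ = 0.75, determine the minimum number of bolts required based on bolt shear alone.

2 bolts

A_b = π·0.5²/4 = 0.1963 in².
Per-bolt design strength φR_n = 0.75 × 54 × 0.1963 × 1 = 7.952 kips.
n ≥ 9.78 / 7.952 = 1.23 → use 2 bolts.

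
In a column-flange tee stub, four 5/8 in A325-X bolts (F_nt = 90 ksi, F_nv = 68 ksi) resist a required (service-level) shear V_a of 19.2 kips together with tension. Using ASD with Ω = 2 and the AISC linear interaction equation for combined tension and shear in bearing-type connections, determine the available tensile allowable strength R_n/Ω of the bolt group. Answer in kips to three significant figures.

A_b = π·0.625²/4 = 0.3068 in²; f_rv = 19.2 / (4 × 0.3068) = 15.65 ksi.
F'_nt = 1.3 F_nt − (Ω F_nt / F_nv) f_rv = 1.3·90 − (2·90/68)·15.65 = 75.59 ksi, capped at F_nt → F'_nt = 75.59 ksi.
R_n = F'_nt · A_b · n = 75.59 × 0.3068 × 4 = 92.76 kips.
Allowable strength R_n/Ω = 92.76 / 2 = 46.4 kips.

46.4 kips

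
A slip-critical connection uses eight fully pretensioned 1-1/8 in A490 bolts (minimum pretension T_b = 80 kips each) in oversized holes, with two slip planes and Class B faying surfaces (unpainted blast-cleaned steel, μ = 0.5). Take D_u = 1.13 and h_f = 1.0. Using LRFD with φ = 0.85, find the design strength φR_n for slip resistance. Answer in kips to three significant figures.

615 kips

R_n = μ · D_u · h_f · T_b · n_s · n_b = 0.5 × 1.13 × 1.0 × 80 × 2 × 8 = 723.2 kips.
Design strength φR_n = 0.85 × 723.2 = 615 kips.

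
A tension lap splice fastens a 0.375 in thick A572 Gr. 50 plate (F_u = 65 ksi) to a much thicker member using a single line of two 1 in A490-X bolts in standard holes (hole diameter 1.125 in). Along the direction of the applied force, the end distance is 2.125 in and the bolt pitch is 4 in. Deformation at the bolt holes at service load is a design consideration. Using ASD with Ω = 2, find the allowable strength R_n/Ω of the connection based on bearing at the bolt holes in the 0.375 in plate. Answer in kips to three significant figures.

Per bolt r_n = 1.2 l_c t F_u ≤ 2.4 d t F_u; upper limit = 2.4 × 1 × 0.375 × 65 = 58.5 kips.
Edge bolt: l_c = 2.125 − 1.125/2 = 1.562 in → 1.2 × 1.562 × 0.375 × 65 = 45.7 → r_n = 45.7 kips.
Interior bolts: l_c = 4 − 1.125 = 2.875 in → 1.2 × 2.875 × 0.375 × 65 = 84.09 → r_n = 58.5 kips.
R_n = 1 × 45.7 + 1 × 58.5 = 104.2 kips.
Allowable strength R_n/Ω = 104.2 / 2 = 52.1 kips.

52.1 kips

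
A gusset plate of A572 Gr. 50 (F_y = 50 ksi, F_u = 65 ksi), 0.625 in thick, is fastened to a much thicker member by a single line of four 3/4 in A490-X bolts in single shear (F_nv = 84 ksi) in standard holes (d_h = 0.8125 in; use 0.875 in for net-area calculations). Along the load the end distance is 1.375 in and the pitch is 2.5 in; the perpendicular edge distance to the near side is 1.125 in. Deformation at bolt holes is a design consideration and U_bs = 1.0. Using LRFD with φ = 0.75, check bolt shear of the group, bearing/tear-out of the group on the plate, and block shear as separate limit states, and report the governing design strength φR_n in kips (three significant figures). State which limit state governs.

Bolt shear: A_b = π·0.75²/4 = 0.4418 in²; R_n = 84 × 0.4418 × 4 × 1 = 148.4 kips → 0.75 × 148.4 = 111 kips.
Bearing: edge l_c = 0.9688, r_n = 47.23 kips; interior l_c = 1.688, r_n = 73.12 kips; R_n = 47.23 + 3·73.12 = 266.6 kips → 200 kips.
Block shear: A_gv = 5.547, A_nv = 3.633, A_nt = 0.4297 in²; R_n = min(0.6F_uA_nv, 0.6F_yA_gv) + U_bs·F_u·A_nt = 169.6 kips → 127 kips.
Bolt shear governs: 111 kips.

111 kips (bolt shear governs)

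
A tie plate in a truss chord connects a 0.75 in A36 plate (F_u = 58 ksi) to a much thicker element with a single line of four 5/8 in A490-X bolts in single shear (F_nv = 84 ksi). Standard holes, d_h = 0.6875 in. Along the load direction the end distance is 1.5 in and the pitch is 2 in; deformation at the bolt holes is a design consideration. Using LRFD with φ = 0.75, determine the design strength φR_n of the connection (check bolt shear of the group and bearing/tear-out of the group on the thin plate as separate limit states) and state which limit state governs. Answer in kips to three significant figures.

77.3 kips (bolt shear governs)

Bolt shear: A_b = π·0.625²/4 = 0.3068 in²; R_n = 84 × 0.3068 × 4 × 1 = 103.1 kips → 0.75 × 103.1 = 77.3 kips.
Bearing (1.2 l_c t F_u ≤ 2.4 d t F_u): upper limit = 2.4·0.625·0.75·58 = 65.25 kips.
  Edge l_c = 1.5 − 0.6875/2 = 1.156 → r_n = 60.36 kips; interior l_c = 2 − 0.6875 = 1.312 → r_n = 65.25 kips.
  R_n,bearing = 1·60.36 + 3·65.25 = 256.1 kips → 0.75 × 256.1 = 192 kips.
Bolt shear governs: 77.3 kips.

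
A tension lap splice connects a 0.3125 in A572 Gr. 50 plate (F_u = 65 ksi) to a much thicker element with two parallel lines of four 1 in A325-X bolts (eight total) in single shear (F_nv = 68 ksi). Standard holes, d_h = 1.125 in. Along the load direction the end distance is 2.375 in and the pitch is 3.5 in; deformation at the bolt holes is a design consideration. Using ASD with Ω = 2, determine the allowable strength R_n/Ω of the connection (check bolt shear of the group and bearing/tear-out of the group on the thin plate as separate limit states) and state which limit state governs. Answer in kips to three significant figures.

190 kips (bearing governs)

Bolt shear: A_b = π·1²/4 = 0.7854 in²; R_n = 68 × 0.7854 × 8 × 1 = 427.3 kips → 427.3 / 2 = 214 kips.
Bearing (1.2 l_c t F_u ≤ 2.4 d t F_u): upper limit = 2.4·1·0.3125·65 = 48.75 kips.
  Edge l_c = 2.375 − 1.125/2 = 1.812 → r_n = 44.18 kips; interior l_c = 3.5 − 1.125 = 2.375 → r_n = 48.75 kips.
  R_n,bearing = 2·44.18 + 6·48.75 = 380.9 kips → 380.9 / 2 = 190 kips.
Bearing governs: 190 kips.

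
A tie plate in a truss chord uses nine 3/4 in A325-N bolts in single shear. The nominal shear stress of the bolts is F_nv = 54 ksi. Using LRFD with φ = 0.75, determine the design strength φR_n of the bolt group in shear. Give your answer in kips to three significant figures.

A_b = π × 0.75² / 4 = 0.4418 in².
R_n = F_nv · A_b · n · n_s = 54 × 0.4418 × 9 × 1 = 214.7 kips.
Design strength φR_n = 0.75 × 214.7 = 161 kips.

161 kips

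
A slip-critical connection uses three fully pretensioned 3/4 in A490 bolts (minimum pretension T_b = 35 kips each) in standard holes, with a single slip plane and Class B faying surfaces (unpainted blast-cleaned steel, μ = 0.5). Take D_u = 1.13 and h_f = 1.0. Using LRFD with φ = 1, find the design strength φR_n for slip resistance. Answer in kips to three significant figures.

R_n = μ · D_u · h_f · T_b · n_s · n_b = 0.5 × 1.13 × 1.0 × 35 × 1 × 3 = 59.32 kips.
Design strength φR_n = 1 × 59.32 = 59.3 kips.

59.3 kips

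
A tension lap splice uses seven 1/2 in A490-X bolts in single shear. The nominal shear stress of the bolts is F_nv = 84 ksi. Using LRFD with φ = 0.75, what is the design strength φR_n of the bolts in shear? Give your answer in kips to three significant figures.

A_b = π × 0.5² / 4 = 0.1963 in².
R_n = F_nv · A_b · n · n_s = 84 × 0.1963 × 7 × 1 = 115.5 kips.
Design strength φR_n = 0.75 × 115.5 = 86.6 kips.

86.6 kips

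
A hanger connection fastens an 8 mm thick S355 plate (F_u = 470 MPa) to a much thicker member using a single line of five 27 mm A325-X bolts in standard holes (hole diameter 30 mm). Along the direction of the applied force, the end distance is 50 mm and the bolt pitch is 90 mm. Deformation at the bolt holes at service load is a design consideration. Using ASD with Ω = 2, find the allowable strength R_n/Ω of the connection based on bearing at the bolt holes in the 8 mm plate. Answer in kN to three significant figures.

566 kN

Per bolt r_n = 1.2 l_c t F_u ≤ 2.4 d t F_u; upper limit = 2.4 × 27 × 8 × 470 / 1000 = 243.6 kN.
Edge bolt: l_c = 50 − 30/2 = 35 mm → 1.2 × 35 × 8 × 470 / 1000 = 157.9 → r_n = 157.9 kN.
Interior bolts: l_c = 90 − 30 = 60 mm → 1.2 × 60 × 8 × 470 / 1000 = 270.7 → r_n = 243.6 kN.
R_n = 1 × 157.9 + 4 × 243.6 = 1133 kN.
Allowable strength R_n/Ω = 1133 / 2 = 566 kN.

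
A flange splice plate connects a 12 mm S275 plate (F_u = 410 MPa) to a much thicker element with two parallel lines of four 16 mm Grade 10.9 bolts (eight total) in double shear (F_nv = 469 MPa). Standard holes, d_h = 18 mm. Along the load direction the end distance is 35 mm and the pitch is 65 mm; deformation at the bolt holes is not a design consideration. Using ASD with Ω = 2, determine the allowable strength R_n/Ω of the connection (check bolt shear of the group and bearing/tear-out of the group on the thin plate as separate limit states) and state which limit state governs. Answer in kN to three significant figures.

Bolt shear: A_b = π·16²/4 = 201.1 mm²; R_n = 469 × 201.1 × 8 × 2 / 1000 = 1509 kN → 1509 / 2 = 754 kN.
Bearing (1.5 l_c t F_u ≤ 3.0 d t F_u): upper limit = 3.0·16·12·410 / 1000 = 236.2 kN.
  Edge l_c = 35 − 18/2 = 26 → r_n = 191.9 kN; interior l_c = 65 − 18 = 47 → r_n = 236.2 kN.
  R_n,bearing = 2·191.9 + 6·236.2 = 1801 kN → 1801 / 2 = 900 kN.
Bolt shear governs: 754 kN.

754 kN (bolt shear governs)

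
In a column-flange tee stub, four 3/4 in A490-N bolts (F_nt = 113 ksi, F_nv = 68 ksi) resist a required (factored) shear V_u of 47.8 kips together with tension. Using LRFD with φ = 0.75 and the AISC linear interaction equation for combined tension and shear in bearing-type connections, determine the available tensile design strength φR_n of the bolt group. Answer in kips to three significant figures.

A_b = π·0.75²/4 = 0.4418 in²; f_rv = 47.8 / (4 × 0.4418) = 27.05 ksi.
F'_nt = 1.3 F_nt − (F_nt / φF_nv) f_rv = 1.3·113 − (113/(0.75·68))·27.05 = 86.97 ksi, capped at F_nt → F'_nt = 86.97 ksi.
R_n = F'_nt · A_b · n = 86.97 × 0.4418 × 4 = 153.7 kips.
Design strength φR_n = 0.75 × 153.7 = 115 kips.

115 kips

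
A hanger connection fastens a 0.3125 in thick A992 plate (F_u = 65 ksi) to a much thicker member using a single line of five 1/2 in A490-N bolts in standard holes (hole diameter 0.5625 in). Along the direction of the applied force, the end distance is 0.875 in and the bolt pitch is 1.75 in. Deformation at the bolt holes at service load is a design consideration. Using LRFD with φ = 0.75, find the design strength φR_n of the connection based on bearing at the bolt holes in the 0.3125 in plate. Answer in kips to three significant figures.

Per bolt r_n = 1.2 l_c t F_u ≤ 2.4 d t F_u; upper limit = 2.4 × 0.5 × 0.3125 × 65 = 24.38 kips.
Edge bolt: l_c = 0.875 − 0.5625/2 = 0.5938 in → 1.2 × 0.5938 × 0.3125 × 65 = 14.47 → r_n = 14.47 kips.
Interior bolts: l_c = 1.75 − 0.5625 = 1.188 in → 1.2 × 1.188 × 0.3125 × 65 = 28.95 → r_n = 24.38 kips.
R_n = 1 × 14.47 + 4 × 24.38 = 112 kips.
Design strength φR_n = 0.75 × 112 = 84 kips.

84 kips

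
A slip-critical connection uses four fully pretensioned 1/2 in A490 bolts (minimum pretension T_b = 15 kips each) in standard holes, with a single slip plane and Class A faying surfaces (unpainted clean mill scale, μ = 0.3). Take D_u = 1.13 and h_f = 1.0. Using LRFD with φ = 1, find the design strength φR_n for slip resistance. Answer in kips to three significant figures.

20.3 kips

R_n = μ · D_u · h_f · T_b · n_s · n_b = 0.3 × 1.13 × 1.0 × 15 × 1 × 4 = 20.34 kips.
Design strength φR_n = 1 × 20.34 = 20.3 kips.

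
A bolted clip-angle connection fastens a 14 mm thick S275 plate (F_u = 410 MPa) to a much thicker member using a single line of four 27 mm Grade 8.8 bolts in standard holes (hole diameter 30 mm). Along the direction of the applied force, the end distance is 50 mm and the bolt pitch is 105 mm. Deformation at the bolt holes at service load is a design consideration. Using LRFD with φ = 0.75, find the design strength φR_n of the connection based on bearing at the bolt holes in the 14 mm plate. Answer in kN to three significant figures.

1020 kN

Per bolt r_n = 1.2 l_c t F_u ≤ 2.4 d t F_u; upper limit = 2.4 × 27 × 14 × 410 / 1000 = 372 kN.
Edge bolt: l_c = 50 − 30/2 = 35 mm → 1.2 × 35 × 14 × 410 / 1000 = 241.1 → r_n = 241.1 kN.
Interior bolts: l_c = 105 − 30 = 75 mm → 1.2 × 75 × 14 × 410 / 1000 = 516.6 → r_n = 372 kN.
R_n = 1 × 241.1 + 3 × 372 = 1357 kN.
Design strength φR_n = 0.75 × 1357 = 1020 kN.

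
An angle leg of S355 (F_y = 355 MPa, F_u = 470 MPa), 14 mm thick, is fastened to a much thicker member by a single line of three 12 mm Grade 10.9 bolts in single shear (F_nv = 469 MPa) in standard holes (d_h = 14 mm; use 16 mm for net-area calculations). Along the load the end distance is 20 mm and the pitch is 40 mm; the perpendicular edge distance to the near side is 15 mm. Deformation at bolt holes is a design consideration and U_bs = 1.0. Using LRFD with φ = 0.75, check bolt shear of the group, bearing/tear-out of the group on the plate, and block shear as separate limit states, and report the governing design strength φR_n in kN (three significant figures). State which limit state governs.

Bolt shear: A_b = π·12²/4 = 113.1 mm²; R_n = 469 × 113.1 × 3 × 1 / 1000 = 159.1 kN → 0.75 × 159.1 = 119 kN.
Bearing: edge l_c = 13, r_n = 102.6 kN; interior l_c = 26, r_n = 189.5 kN; R_n = 102.6 + 2·189.5 = 481.7 kN → 361 kN.
Block shear: A_gv = 1400, A_nv = 840, A_nt = 98 mm²; R_n = min(0.6F_uA_nv, 0.6F_yA_gv) + U_bs·F_u·A_nt = 282.9 kN → 212 kN.
Bolt shear governs: 119 kN.

119 kN (bolt shear governs)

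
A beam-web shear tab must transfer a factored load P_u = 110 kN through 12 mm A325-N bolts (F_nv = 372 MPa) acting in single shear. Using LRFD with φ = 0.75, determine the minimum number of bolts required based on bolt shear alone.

4 bolts

A_b = π·12²/4 = 113.1 mm².
Per-bolt design strength φR_n = 0.75 × 372 × 113.1 × 1 / 1000 = 31.55 kN.
n ≥ 110 / 31.55 = 3.486 → use 4 bolts.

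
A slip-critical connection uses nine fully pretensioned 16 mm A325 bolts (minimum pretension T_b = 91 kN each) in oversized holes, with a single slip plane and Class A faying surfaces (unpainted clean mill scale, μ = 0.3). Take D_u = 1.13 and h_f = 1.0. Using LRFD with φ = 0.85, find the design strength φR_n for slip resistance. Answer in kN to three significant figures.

236 kN

R_n = μ · D_u · h_f · T_b · n_s · n_b = 0.3 × 1.13 × 1.0 × 91 × 1 × 9 = 277.6 kN.
Design strength φR_n = 0.85 × 277.6 = 236 kN.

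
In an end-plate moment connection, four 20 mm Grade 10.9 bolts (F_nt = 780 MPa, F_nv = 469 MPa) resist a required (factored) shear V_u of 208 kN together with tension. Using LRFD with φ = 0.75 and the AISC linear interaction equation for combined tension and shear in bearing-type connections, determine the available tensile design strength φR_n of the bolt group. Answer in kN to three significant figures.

A_b = π·20²/4 = 314.2 mm²; f_rv = 208 × 1000 / (4 × 314.2) = 165.5 MPa.
F'_nt = 1.3 F_nt − (F_nt / φF_nv) f_rv = 1.3·780 − (780/(0.75·469))·165.5 = 647 MPa, capped at F_nt → F'_nt = 647 MPa.
R_n = F'_nt · A_b · n = 647 × 314.2 × 4 / 1000 = 813 kN.
Design strength φR_n = 0.75 × 813 = 610 kN.

610 kN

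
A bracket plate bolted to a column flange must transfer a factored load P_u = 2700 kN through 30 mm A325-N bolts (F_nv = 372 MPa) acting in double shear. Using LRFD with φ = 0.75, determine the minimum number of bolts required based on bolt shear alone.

A_b = π·30²/4 = 706.9 mm².
Per-bolt design strength φR_n = 0.75 × 372 × 706.9 × 2 / 1000 = 394.4 kN.
n ≥ 2700 / 394.4 = 6.845 → use 7 bolts.

7 bolts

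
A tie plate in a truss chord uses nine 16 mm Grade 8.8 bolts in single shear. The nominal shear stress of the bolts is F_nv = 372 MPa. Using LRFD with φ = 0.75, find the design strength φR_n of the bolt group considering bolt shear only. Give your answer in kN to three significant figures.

A_b = π × 16² / 4 = 201.1 mm².
R_n = F_nv · A_b · n · n_s = 372 × 201.1 × 9 × 1 / 1000 = 673.2 kN.
Design strength φR_n = 0.75 × 673.2 = 505 kN.

505 kN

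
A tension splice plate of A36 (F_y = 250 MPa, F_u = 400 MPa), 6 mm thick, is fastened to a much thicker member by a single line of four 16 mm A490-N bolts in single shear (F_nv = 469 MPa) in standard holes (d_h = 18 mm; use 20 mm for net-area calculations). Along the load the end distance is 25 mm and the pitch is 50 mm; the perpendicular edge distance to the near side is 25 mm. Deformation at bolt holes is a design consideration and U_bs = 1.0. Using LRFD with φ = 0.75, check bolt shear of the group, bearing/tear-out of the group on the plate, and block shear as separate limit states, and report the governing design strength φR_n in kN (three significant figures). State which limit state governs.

140 kN (block shear governs)

Bolt shear: A_b = π·16²/4 = 201.1 mm²; R_n = 469 × 201.1 × 4 × 1 / 1000 = 377.2 kN → 0.75 × 377.2 = 283 kN.
Bearing: edge l_c = 16, r_n = 46.08 kN; interior l_c = 32, r_n = 92.16 kN; R_n = 46.08 + 3·92.16 = 322.6 kN → 242 kN.
Block shear: A_gv = 1050, A_nv = 630, A_nt = 90 mm²; R_n = min(0.6F_uA_nv, 0.6F_yA_gv) + U_bs·F_u·A_nt = 187.2 kN → 140 kN.
Block shear governs: 140 kN.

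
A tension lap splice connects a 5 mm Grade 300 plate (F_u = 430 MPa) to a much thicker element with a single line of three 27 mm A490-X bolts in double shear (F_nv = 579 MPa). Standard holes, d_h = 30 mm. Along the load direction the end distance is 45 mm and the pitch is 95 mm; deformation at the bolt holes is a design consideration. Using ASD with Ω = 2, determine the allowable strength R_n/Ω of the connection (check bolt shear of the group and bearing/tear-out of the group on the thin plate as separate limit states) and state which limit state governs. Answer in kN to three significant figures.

Bolt shear: A_b = π·27²/4 = 572.6 mm²; R_n = 579 × 572.6 × 3 × 2 / 1000 = 1989 kN → 1989 / 2 = 995 kN.
Bearing (1.2 l_c t F_u ≤ 2.4 d t F_u): upper limit = 2.4·27·5·430 / 1000 = 139.3 kN.
  Edge l_c = 45 − 30/2 = 30 → r_n = 77.4 kN; interior l_c = 95 − 30 = 65 → r_n = 139.3 kN.
  R_n,bearing = 1·77.4 + 2·139.3 = 356 kN → 356 / 2 = 178 kN.
Bearing governs: 178 kN.

178 kN (bearing governs)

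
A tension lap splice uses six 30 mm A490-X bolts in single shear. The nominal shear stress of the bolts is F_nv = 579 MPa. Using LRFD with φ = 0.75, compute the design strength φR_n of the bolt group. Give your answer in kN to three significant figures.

A_b = π × 30² / 4 = 706.9 mm².
R_n = F_nv · A_b · n · n_s = 579 × 706.9 × 6 × 1 / 1000 = 2456 kN.
Design strength φR_n = 0.75 × 2456 = 1840 kN.

1840 kN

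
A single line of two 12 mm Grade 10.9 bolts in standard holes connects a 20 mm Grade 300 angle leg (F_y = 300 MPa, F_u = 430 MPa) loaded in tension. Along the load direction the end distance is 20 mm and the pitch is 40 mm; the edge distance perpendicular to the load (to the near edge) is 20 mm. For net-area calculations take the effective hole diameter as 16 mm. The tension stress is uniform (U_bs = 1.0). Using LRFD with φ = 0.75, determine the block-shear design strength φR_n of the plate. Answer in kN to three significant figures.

Shear plane L_v = 20 + 1·40 = 60 mm; A_gv = 60 × 20 = 1200 mm².
A_nv = (60 − 1.5·16) × 20 = 720 mm².
A_nt = (20 − 0.5·16) × 20 = 240 mm².
0.6 F_u A_nv = 185.8 kN; 0.6 F_y A_gv = 216 kN → shear rupture governs the shear term.
R_n = 185.8 + 1.0 × 430 × 240 / 1000 = 289 kN.
Design strength φR_n = 0.75 × 289 = 217 kN.

217 kN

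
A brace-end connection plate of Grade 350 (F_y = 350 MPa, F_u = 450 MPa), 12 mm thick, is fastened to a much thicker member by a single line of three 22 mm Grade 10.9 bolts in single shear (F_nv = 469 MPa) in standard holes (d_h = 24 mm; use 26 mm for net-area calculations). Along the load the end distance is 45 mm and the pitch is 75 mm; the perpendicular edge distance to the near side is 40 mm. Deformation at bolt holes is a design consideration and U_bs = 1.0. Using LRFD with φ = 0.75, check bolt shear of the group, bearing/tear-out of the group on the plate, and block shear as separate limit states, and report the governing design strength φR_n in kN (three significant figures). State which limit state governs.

401 kN (bolt shear governs)

Bolt shear: A_b = π·22²/4 = 380.1 mm²; R_n = 469 × 380.1 × 3 × 1 / 1000 = 534.8 kN → 0.75 × 534.8 = 401 kN.
Bearing: edge l_c = 33, r_n = 213.8 kN; interior l_c = 51, r_n = 285.1 kN; R_n = 213.8 + 2·285.1 = 784.1 kN → 588 kN.
Block shear: A_gv = 2340, A_nv = 1560, A_nt = 324 mm²; R_n = min(0.6F_uA_nv, 0.6F_yA_gv) + U_bs·F_u·A_nt = 567 kN → 425 kN.
Bolt shear governs: 401 kN.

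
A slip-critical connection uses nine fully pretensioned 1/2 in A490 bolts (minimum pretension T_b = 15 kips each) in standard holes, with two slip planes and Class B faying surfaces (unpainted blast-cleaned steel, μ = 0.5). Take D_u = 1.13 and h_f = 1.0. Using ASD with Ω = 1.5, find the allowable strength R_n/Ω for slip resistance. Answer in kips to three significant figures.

R_n = μ · D_u · h_f · T_b · n_s · n_b = 0.5 × 1.13 × 1.0 × 15 × 2 × 9 = 152.5 kips.
Allowable strength R_n/Ω = 152.5 / 1.5 = 102 kips.

102 kips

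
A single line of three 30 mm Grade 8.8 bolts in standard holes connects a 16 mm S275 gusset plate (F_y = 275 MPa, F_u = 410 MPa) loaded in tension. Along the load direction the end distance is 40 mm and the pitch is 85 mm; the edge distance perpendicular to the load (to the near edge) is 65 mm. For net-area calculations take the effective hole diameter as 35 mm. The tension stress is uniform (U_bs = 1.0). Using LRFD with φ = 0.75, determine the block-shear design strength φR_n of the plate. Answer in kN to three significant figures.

595 kN

Shear plane L_v = 40 + 2·85 = 210 mm; A_gv = 210 × 16 = 3360 mm².
A_nv = (210 − 2.5·35) × 16 = 1960 mm².
A_nt = (65 − 0.5·35) × 16 = 760 mm².
0.6 F_u A_nv = 482.2 kN; 0.6 F_y A_gv = 554.4 kN → shear rupture governs the shear term.
R_n = 482.2 + 1.0 × 410 × 760 / 1000 = 793.8 kN.
Design strength φR_n = 0.75 × 793.8 = 595 kN.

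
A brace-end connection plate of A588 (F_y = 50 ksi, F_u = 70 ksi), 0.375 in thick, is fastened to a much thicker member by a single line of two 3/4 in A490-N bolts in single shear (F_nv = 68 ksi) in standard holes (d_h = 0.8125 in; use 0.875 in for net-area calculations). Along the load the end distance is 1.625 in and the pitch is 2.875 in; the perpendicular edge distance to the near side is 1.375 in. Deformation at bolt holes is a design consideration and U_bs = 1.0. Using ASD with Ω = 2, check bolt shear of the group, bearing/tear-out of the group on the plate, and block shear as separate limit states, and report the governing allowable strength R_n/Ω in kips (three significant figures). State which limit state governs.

Bolt shear: A_b = π·0.75²/4 = 0.4418 in²; R_n = 68 × 0.4418 × 2 × 1 = 60.08 kips → 60.08 / 2 = 30 kips.
Bearing: edge l_c = 1.219, r_n = 38.39 kips; interior l_c = 2.062, r_n = 47.25 kips; R_n = 38.39 + 1·47.25 = 85.64 kips → 42.8 kips.
Block shear: A_gv = 1.688, A_nv = 1.195, A_nt = 0.3516 in²; R_n = min(0.6F_uA_nv, 0.6F_yA_gv) + U_bs·F_u·A_nt = 74.81 kips → 37.4 kips.
Bolt shear governs: 30 kips.

30 kips (bolt shear governs)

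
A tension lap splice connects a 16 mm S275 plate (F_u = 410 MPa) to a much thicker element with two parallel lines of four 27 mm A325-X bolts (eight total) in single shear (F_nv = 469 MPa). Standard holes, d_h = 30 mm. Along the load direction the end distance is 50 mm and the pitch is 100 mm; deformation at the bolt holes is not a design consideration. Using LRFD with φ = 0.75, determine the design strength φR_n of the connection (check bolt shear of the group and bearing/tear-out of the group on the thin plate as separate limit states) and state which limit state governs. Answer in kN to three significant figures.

Bolt shear: A_b = π·27²/4 = 572.6 mm²; R_n = 469 × 572.6 × 8 × 1 / 1000 = 2148 kN → 0.75 × 2148 = 1610 kN.
Bearing (1.5 l_c t F_u ≤ 3.0 d t F_u): upper limit = 3.0·27·16·410 / 1000 = 531.4 kN.
  Edge l_c = 50 − 30/2 = 35 → r_n = 344.4 kN; interior l_c = 100 − 30 = 70 → r_n = 531.4 kN.
  R_n,bearing = 2·344.4 + 6·531.4 = 3877 kN → 0.75 × 3877 = 2910 kN.
Bolt shear governs: 1610 kN.

1610 kN (bolt shear governs)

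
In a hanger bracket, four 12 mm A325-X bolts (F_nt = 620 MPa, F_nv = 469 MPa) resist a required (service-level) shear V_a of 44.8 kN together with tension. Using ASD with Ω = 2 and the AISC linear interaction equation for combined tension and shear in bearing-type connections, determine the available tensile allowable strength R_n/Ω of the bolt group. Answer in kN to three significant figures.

123 kN

A_b = π·12²/4 = 113.1 mm²; f_rv = 44.8 × 1000 / (4 × 113.1) = 99.03 MPa.
F'_nt = 1.3 F_nt − (Ω F_nt / F_nv) f_rv = 1.3·620 − (2·620/469)·99.03 = 544.2 MPa, capped at F_nt → F'_nt = 544.2 MPa.
R_n = F'_nt · A_b · n = 544.2 × 113.1 × 4 / 1000 = 246.2 kN.
Allowable strength R_n/Ω = 246.2 / 2 = 123 kN.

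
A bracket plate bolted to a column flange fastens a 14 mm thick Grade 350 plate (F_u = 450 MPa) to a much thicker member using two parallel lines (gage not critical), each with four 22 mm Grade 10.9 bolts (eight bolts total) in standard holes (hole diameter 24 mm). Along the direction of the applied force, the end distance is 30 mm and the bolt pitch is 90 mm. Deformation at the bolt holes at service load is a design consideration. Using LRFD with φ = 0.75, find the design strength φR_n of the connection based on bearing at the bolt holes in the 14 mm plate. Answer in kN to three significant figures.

1700 kN

Per bolt r_n = 1.2 l_c t F_u ≤ 2.4 d t F_u; upper limit = 2.4 × 22 × 14 × 450 / 1000 = 332.6 kN.
Edge bolt: l_c = 30 − 24/2 = 18 mm → 1.2 × 18 × 14 × 450 / 1000 = 136.1 → r_n = 136.1 kN.
Interior bolts: l_c = 90 − 24 = 66 mm → 1.2 × 66 × 14 × 450 / 1000 = 499 → r_n = 332.6 kN.
R_n = 2 × 136.1 + 6 × 332.6 = 2268 kN.
Design strength φR_n = 0.75 × 2268 = 1700 kN.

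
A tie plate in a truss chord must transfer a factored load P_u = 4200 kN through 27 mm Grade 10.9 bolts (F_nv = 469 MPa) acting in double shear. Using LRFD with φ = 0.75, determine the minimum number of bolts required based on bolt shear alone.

11 bolts

A_b = π·27²/4 = 572.6 mm².
Per-bolt design strength φR_n = 0.75 × 469 × 572.6 × 2 / 1000 = 402.8 kN.
n ≥ 4200 / 402.8 = 10.43 → use 11 bolts.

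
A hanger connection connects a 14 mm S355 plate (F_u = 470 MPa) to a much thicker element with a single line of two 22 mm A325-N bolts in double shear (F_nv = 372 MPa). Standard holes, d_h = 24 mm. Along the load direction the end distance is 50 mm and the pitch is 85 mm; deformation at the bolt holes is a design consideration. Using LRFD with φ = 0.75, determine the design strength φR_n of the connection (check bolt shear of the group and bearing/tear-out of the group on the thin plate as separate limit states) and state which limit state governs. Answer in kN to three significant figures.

424 kN (bolt shear governs)

Bolt shear: A_b = π·22²/4 = 380.1 mm²; R_n = 372 × 380.1 × 2 × 2 / 1000 = 565.6 kN → 0.75 × 565.6 = 424 kN.
Bearing (1.2 l_c t F_u ≤ 2.4 d t F_u): upper limit = 2.4·22·14·470 / 1000 = 347.4 kN.
  Edge l_c = 50 − 24/2 = 38 → r_n = 300 kN; interior l_c = 85 − 24 = 61 → r_n = 347.4 kN.
  R_n,bearing = 1·300 + 1·347.4 = 647.5 kN → 0.75 × 647.5 = 486 kN.
Bolt shear governs: 424 kN.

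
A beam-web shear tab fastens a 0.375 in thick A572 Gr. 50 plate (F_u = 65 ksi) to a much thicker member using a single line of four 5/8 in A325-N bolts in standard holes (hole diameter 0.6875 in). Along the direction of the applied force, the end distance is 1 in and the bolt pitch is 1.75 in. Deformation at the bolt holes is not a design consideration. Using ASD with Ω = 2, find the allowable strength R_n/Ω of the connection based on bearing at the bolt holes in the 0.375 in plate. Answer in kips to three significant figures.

Per bolt r_n = 1.5 l_c t F_u ≤ 3.0 d t F_u; upper limit = 3.0 × 0.625 × 0.375 × 65 = 45.7 kips.
Edge bolt: l_c = 1 − 0.6875/2 = 0.6562 in → 1.5 × 0.6562 × 0.375 × 65 = 23.99 → r_n = 23.99 kips.
Interior bolts: l_c = 1.75 − 0.6875 = 1.062 in → 1.5 × 1.062 × 0.375 × 65 = 38.85 → r_n = 38.85 kips.
R_n = 1 × 23.99 + 3 × 38.85 = 140.5 kips.
Allowable strength R_n/Ω = 140.5 / 2 = 70.3 kips.

70.3 kips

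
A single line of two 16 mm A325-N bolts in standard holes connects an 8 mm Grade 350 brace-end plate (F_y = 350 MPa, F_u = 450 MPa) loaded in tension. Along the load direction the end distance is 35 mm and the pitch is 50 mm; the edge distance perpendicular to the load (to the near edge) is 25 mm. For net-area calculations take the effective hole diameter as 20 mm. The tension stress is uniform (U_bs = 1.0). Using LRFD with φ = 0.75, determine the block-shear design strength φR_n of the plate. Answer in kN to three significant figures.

130 kN

Shear plane L_v = 35 + 1·50 = 85 mm; A_gv = 85 × 8 = 680 mm².
A_nv = (85 − 1.5·20) × 8 = 440 mm².
A_nt = (25 − 0.5·20) × 8 = 120 mm².
0.6 F_u A_nv = 118.8 kN; 0.6 F_y A_gv = 142.8 kN → shear rupture governs the shear term.
R_n = 118.8 + 1.0 × 450 × 120 / 1000 = 172.8 kN.
Design strength φR_n = 0.75 × 172.8 = 130 kN.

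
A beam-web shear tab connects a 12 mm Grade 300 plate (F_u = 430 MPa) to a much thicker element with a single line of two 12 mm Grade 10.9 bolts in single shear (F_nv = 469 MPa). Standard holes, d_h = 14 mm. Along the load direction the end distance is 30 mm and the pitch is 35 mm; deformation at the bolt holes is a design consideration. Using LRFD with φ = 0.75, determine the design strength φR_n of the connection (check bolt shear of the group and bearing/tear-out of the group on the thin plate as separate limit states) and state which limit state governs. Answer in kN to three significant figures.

Bolt shear: A_b = π·12²/4 = 113.1 mm²; R_n = 469 × 113.1 × 2 × 1 / 1000 = 106.1 kN → 0.75 × 106.1 = 79.6 kN.
Bearing (1.2 l_c t F_u ≤ 2.4 d t F_u): upper limit = 2.4·12·12·430 / 1000 = 148.6 kN.
  Edge l_c = 30 − 14/2 = 23 → r_n = 142.4 kN; interior l_c = 35 − 14 = 21 → r_n = 130 kN.
  R_n,bearing = 1·142.4 + 1·130 = 272.4 kN → 0.75 × 272.4 = 204 kN.
Bolt shear governs: 79.6 kN.

79.6 kN (bolt shear governs)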